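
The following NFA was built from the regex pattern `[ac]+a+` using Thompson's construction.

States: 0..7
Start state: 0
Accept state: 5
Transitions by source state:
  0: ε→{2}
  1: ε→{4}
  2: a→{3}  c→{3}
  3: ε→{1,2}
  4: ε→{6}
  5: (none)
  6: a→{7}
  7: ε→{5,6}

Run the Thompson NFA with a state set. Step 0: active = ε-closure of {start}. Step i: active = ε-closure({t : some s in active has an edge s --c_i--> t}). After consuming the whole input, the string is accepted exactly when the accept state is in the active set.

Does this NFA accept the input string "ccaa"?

S₀ = ε-closure({0}) = {0,2}
'c' @ 1: {1,2,3,4,6}
'c' @ 2: {1,2,3,4,6}
'a' @ 3: {1,2,3,4,5,6,7}  ✓accept
'a' @ 4: {1,2,3,4,5,6,7}  ✓accept
final: {1,2,3,4,5,6,7}; accept 5 in set

Answer: ACCEPT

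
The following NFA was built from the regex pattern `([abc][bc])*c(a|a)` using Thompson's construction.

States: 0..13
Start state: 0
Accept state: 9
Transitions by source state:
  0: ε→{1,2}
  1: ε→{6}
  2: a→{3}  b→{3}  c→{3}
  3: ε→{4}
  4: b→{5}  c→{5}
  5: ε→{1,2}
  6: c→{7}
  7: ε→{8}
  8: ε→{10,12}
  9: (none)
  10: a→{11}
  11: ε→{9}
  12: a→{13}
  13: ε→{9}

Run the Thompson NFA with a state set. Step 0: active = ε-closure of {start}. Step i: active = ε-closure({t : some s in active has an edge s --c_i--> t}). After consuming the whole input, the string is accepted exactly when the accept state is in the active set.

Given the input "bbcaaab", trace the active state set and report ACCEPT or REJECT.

start: ε-closure({0}) = {0,1,2,6}
'b' @ 1: {3,4}
'b' @ 2: {1,2,5,6}
'c' @ 3: {3,4,7,8,10,12}
'a' @ 4: {9,11,13}  (accept∈set)
'a' @ 5: {}  — dead — no transitions
rest 'ab' ignored (set empty)
end set {} — state 9 not in

Answer: REJECT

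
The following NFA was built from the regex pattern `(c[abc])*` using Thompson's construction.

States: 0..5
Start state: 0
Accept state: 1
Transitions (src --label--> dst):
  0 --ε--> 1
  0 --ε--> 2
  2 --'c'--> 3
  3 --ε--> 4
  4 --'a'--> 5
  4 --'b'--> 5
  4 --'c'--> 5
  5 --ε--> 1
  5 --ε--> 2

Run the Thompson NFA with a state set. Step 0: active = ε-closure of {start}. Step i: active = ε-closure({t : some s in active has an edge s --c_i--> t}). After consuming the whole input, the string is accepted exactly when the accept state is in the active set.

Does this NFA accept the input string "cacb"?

S₀ = ε-closure({0}) = {0,1,2}
'c' @ 1: {3,4}
'a' @ 2: {1,2,5}  (accept∈set)
'c' @ 3: {3,4}
'b' @ 4: {1,2,5}  (accept∈set)
end set {1,2,5} — state 1 in

Answer: ACCEPT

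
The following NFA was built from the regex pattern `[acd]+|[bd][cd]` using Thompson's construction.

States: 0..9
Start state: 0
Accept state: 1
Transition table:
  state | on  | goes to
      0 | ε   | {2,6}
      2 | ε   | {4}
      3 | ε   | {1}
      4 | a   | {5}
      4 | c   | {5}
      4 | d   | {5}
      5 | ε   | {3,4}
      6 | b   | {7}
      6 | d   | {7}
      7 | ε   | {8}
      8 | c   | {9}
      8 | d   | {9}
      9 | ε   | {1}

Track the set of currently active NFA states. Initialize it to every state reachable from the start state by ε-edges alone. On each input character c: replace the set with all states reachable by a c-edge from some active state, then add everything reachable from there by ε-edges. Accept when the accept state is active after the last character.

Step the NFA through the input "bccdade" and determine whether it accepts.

initial (ε-close {0}): {0,2,4,6}
'b' @ 1: {7,8}
'c' @ 2: {1,9}  (accept∈set)
'c' @ 3: {}  — dead — no transitions
rest 'dade' ignored (set empty)
end set {} — state 1 not in

Answer: REJECT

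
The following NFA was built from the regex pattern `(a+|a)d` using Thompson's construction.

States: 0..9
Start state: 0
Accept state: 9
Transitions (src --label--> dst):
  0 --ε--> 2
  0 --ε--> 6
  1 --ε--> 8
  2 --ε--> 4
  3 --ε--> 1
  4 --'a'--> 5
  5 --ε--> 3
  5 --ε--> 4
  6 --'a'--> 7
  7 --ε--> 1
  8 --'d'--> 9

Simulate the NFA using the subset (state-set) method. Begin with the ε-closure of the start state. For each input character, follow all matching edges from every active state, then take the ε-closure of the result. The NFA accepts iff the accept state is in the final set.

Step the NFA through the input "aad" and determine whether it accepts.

start: ε-closure({0}) = {0,2,4,6}
'a' @ 1: {1,3,4,5,7,8}
'a' @ 2: {1,3,4,5,8}
'd' @ 3: {9}  (accept∈set)
after full input: {9}  (accept=9 in)

Answer: ACCEPT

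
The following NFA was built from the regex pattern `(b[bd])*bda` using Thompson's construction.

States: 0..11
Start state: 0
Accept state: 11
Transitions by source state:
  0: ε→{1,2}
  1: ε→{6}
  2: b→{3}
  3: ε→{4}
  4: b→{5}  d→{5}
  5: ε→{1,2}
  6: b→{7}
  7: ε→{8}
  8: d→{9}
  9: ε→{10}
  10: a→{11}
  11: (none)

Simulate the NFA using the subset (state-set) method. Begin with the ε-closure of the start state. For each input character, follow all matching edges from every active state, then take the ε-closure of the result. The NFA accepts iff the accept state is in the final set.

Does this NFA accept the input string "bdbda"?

initial (ε-close {0}): {0,1,2,6}
'b' @ 1: {3,4,7,8}
'd' @ 2: {1,2,5,6,9,10}
'b' @ 3: {3,4,7,8}
'd' @ 4: {1,2,5,6,9,10}
'a' @ 5: {11}  (accept∈set)
end set {11} — state 11 in

Answer: ACCEPT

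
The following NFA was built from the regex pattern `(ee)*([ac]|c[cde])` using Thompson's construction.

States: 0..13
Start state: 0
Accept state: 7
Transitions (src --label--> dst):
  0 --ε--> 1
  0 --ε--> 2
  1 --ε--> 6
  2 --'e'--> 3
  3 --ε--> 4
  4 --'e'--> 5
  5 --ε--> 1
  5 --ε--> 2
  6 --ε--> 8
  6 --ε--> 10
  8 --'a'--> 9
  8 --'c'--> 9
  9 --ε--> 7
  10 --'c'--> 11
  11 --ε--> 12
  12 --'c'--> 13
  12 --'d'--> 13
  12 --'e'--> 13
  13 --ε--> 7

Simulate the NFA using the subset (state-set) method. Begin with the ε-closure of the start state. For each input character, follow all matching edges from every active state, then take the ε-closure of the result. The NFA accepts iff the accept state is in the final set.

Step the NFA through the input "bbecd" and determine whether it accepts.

Answer: REJECT

Steps:
S₀ = ε-closure({0}) = {0,1,2,6,8,10}
'b' @ 1: {}  — no active states
rest 'becd' ignored (set empty)
final: {}; accept 7 not in set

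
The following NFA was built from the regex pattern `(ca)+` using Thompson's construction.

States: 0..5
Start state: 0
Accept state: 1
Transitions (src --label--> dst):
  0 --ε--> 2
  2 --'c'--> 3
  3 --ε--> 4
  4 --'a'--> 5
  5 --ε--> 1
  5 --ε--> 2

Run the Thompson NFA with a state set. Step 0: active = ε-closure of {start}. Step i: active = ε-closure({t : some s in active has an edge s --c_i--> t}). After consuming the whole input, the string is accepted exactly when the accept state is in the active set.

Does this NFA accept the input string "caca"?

Answer: ACCEPT

Trace:
S₀ = ε-closure({0}) = {0,2}
'c' @ 1: {3,4}
'a' @ 2: {1,2,5}  ✓accept
'c' @ 3: {3,4}
'a' @ 4: {1,2,5}  ✓accept
end set {1,2,5} — state 1 in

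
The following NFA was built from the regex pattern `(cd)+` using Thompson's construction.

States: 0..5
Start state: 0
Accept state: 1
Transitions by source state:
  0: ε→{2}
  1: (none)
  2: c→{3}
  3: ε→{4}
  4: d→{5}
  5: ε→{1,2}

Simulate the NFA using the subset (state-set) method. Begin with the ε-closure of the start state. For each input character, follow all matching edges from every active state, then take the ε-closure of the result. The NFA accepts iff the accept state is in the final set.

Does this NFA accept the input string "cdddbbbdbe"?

initial (ε-close {0}): {0,2}
'c' @ 1: {3,4}
'd' @ 2: {1,2,5}  (accept∈set)
'd' @ 3: {}  — dead — no transitions
rest 'dbbbdbe' ignored (set empty)
final: {}; accept 1 not in set

Answer: REJECT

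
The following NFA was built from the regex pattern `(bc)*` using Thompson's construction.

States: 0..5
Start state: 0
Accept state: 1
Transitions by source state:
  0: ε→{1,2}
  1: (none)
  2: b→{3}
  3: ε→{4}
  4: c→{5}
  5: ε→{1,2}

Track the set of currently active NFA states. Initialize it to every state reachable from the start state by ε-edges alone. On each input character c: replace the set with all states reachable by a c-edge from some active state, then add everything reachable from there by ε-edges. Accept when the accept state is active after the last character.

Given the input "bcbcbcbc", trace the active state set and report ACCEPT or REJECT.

start: ε-closure({0}) = {0,1,2}
'b' @ 1: {3,4}
'c' @ 2: {1,2,5}  ✓accept
'b' @ 3: {3,4}
'c' @ 4: {1,2,5}  ✓accept
'b' @ 5: {3,4}
'c' @ 6: {1,2,5}  ✓accept
'b' @ 7: {3,4}
'c' @ 8: {1,2,5}  ✓accept
after full input: {1,2,5}  (accept=1 in)

Answer: ACCEPT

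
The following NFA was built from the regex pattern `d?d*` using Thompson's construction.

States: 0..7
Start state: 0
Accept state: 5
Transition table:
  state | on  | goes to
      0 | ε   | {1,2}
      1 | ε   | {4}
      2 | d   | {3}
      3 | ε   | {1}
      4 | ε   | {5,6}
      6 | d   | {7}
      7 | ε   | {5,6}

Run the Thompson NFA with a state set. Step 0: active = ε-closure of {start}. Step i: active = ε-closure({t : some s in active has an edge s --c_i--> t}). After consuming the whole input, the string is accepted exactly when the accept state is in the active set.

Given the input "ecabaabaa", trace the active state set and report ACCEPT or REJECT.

S₀ = ε-closure({0}) = {0,1,2,4,5,6}
'e' @ 1: {}  — no active states
rest 'cabaabaa' ignored (set empty)
end set {} — state 5 not in

Answer: REJECT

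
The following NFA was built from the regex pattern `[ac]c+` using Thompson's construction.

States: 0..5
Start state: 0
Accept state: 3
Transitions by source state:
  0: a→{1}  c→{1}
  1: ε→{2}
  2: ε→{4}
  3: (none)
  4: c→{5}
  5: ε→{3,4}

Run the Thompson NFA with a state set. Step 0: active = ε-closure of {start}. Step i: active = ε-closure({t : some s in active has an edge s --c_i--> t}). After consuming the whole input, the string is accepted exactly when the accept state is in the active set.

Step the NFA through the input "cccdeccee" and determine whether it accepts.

Answer: REJECT

Derivation:
initial (ε-close {0}): {0}
'c' @ 1: {1,2,4}
'c' @ 2: {3,4,5}  ✓accept
'c' @ 3: {3,4,5}  ✓accept
'd' @ 4: {}  — state set empty
rest 'eccee' ignored (set empty)
end set {} — state 3 not in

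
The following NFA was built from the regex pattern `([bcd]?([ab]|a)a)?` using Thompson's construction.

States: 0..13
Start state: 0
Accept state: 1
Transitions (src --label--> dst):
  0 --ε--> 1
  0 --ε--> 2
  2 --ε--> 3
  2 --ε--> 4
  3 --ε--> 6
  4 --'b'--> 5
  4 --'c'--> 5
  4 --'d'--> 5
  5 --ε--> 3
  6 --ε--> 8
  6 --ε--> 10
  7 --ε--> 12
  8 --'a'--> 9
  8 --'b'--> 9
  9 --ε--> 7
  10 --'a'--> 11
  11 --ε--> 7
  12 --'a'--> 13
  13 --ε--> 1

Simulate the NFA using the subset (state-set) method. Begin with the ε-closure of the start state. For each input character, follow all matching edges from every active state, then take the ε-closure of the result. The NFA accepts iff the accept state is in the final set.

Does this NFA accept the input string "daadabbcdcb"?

Answer: REJECT

Derivation:
initial (ε-close {0}): {0,1,2,3,4,6,8,10}
'd' @ 1: {3,5,6,8,10}
'a' @ 2: {7,9,11,12}
'a' @ 3: {1,13}  (accept∈set)
'd' @ 4: {}  — state set empty
rest 'abbcdcb' ignored (set empty)
after full input: {}  (accept=1 not in)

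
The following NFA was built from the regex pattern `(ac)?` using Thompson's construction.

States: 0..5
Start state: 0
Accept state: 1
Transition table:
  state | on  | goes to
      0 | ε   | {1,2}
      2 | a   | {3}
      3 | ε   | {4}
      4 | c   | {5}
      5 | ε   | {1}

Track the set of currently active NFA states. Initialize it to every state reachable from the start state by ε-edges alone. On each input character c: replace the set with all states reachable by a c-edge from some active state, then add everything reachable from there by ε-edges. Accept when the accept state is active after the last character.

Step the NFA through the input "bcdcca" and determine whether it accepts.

S₀ = ε-closure({0}) = {0,1,2}
'b' @ 1: {}  — state set empty
rest 'cdcca' ignored (set empty)
after full input: {}  (accept=1 not in)

Answer: REJECT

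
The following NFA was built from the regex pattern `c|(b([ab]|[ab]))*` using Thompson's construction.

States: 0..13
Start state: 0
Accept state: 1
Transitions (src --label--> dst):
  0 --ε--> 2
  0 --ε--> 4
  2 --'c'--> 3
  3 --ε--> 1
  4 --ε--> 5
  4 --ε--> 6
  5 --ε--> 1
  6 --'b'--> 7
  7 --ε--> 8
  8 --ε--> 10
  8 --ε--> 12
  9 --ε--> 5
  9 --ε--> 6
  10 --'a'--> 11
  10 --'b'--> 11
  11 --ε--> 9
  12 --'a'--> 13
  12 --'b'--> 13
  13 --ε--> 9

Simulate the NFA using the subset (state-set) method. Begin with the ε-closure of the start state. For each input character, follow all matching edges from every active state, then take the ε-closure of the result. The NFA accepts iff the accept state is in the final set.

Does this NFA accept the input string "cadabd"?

S₀ = ε-closure({0}) = {0,1,2,4,5,6}
'c' @ 1: {1,3}  [accepting]
'a' @ 2: {}  — no active states
rest 'dabd' ignored (set empty)
after full input: {}  (accept=1 not in)

Answer: REJECT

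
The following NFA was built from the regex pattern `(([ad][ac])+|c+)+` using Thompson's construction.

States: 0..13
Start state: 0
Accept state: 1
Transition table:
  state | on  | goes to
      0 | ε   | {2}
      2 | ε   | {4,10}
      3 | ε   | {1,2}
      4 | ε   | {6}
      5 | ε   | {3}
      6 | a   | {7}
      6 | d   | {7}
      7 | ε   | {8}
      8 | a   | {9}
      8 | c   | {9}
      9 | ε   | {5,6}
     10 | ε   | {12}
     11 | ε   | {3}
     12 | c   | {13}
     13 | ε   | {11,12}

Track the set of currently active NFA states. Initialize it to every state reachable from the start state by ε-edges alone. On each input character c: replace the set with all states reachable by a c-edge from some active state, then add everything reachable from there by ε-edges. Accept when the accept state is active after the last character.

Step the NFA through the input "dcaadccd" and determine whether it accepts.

start: ε-closure({0}) = {0,2,4,6,10,12}
'd' @ 1: {7,8}
'c' @ 2: {1,2,3,4,5,6,9,10,12}  ✓accept
'a' @ 3: {7,8}
'a' @ 4: {1,2,3,4,5,6,9,10,12}  ✓accept
'd' @ 5: {7,8}
'c' @ 6: {1,2,3,4,5,6,9,10,12}  ✓accept
'c' @ 7: {1,2,3,4,6,10,11,12,13}  ✓accept
'd' @ 8: {7,8}
after full input: {7,8}  (accept=1 not in)

Answer: REJECT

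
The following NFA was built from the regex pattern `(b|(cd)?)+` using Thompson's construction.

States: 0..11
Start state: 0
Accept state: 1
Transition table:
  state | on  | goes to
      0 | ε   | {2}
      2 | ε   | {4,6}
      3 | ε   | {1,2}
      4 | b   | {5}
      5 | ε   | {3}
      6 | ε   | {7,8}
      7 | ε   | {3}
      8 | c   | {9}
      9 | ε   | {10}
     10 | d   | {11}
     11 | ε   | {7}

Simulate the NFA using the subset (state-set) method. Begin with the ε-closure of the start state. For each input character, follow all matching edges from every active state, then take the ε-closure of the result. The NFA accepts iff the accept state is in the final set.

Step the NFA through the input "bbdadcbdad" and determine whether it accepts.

Answer: REJECT

Trace:
initial (ε-close {0}): {0,1,2,3,4,6,7,8}
'b' @ 1: {1,2,3,4,5,6,7,8}  (accept∈set)
'b' @ 2: {1,2,3,4,5,6,7,8}  (accept∈set)
'd' @ 3: {}  — state set empty
rest 'adcbdad' ignored (set empty)
after full input: {}  (accept=1 not in)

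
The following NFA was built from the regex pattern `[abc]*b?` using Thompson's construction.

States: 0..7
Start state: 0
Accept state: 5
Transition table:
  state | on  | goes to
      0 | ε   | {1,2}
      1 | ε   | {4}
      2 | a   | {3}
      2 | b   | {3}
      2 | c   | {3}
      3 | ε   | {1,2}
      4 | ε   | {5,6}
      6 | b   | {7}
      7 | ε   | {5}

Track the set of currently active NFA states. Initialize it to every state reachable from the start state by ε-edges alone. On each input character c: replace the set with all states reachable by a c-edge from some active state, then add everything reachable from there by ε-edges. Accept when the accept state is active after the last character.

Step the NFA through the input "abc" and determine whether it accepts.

initial (ε-close {0}): {0,1,2,4,5,6}
'a' @ 1: {1,2,3,4,5,6}  [accepting]
'b' @ 2: {1,2,3,4,5,6,7}  [accepting]
'c' @ 3: {1,2,3,4,5,6}  [accepting]
after full input: {1,2,3,4,5,6}  (accept=5 in)

Answer: ACCEPT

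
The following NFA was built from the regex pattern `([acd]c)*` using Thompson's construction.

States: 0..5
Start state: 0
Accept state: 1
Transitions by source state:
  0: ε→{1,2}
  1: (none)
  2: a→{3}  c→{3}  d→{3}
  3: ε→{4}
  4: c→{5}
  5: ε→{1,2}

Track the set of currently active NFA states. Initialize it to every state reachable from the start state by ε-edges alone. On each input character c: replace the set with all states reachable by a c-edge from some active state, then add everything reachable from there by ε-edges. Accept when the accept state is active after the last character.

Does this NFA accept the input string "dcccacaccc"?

Answer: ACCEPT

Steps:
S₀ = ε-closure({0}) = {0,1,2}
'd' @ 1: {3,4}
'c' @ 2: {1,2,5}  [accepting]
'c' @ 3: {3,4}
'c' @ 4: {1,2,5}  [accepting]
'a' @ 5: {3,4}
'c' @ 6: {1,2,5}  [accepting]
'a' @ 7: {3,4}
'c' @ 8: {1,2,5}  [accepting]
'c' @ 9: {3,4}
'c' @ 10: {1,2,5}  [accepting]
final: {1,2,5}; accept 1 in set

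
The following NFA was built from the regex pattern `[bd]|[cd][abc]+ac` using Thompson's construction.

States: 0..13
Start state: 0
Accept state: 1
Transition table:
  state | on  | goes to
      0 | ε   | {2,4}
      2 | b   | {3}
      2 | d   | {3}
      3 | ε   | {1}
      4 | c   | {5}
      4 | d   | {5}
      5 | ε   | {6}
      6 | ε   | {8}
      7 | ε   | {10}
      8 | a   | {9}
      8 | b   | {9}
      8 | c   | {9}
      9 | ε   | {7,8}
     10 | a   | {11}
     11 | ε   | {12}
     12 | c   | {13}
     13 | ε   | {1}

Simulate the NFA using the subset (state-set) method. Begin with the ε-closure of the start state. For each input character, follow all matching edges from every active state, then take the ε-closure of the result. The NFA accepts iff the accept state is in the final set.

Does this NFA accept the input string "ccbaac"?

start: ε-closure({0}) = {0,2,4}
'c' @ 1: {5,6,8}
'c' @ 2: {7,8,9,10}
'b' @ 3: {7,8,9,10}
'a' @ 4: {7,8,9,10,11,12}
'a' @ 5: {7,8,9,10,11,12}
'c' @ 6: {1,7,8,9,10,13}  (accept∈set)
end set {1,7,8,9,10,13} — state 1 in

Answer: ACCEPT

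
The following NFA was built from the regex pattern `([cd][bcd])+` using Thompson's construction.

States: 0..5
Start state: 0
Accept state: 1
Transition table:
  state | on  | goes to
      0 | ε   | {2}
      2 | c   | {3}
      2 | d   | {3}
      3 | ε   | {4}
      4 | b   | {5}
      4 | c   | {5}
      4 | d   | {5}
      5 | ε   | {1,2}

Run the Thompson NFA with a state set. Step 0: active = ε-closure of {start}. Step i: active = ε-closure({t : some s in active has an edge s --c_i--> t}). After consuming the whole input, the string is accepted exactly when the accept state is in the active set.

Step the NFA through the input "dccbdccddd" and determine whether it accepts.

Answer: ACCEPT

Derivation:
start: ε-closure({0}) = {0,2}
'd' @ 1: {3,4}
'c' @ 2: {1,2,5}  ✓accept
'c' @ 3: {3,4}
'b' @ 4: {1,2,5}  ✓accept
'd' @ 5: {3,4}
'c' @ 6: {1,2,5}  ✓accept
'c' @ 7: {3,4}
'd' @ 8: {1,2,5}  ✓accept
'd' @ 9: {3,4}
'd' @ 10: {1,2,5}  ✓accept
final: {1,2,5}; accept 1 in set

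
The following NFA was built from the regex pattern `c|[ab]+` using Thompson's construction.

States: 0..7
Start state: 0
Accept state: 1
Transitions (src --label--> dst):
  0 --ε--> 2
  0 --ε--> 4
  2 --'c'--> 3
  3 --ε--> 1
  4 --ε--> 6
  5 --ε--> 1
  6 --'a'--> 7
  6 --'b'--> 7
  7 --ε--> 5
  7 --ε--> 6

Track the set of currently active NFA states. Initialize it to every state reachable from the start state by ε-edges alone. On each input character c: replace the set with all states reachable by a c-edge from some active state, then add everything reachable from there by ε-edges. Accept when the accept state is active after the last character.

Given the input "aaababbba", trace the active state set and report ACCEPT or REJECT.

initial (ε-close {0}): {0,2,4,6}
'a' @ 1: {1,5,6,7}  ✓accept
'a' @ 2: {1,5,6,7}  ✓accept
'a' @ 3: {1,5,6,7}  ✓accept
'b' @ 4: {1,5,6,7}  ✓accept
'a' @ 5: {1,5,6,7}  ✓accept
'b' @ 6: {1,5,6,7}  ✓accept
'b' @ 7: {1,5,6,7}  ✓accept
'b' @ 8: {1,5,6,7}  ✓accept
'a' @ 9: {1,5,6,7}  ✓accept
end set {1,5,6,7} — state 1 in

Answer: ACCEPT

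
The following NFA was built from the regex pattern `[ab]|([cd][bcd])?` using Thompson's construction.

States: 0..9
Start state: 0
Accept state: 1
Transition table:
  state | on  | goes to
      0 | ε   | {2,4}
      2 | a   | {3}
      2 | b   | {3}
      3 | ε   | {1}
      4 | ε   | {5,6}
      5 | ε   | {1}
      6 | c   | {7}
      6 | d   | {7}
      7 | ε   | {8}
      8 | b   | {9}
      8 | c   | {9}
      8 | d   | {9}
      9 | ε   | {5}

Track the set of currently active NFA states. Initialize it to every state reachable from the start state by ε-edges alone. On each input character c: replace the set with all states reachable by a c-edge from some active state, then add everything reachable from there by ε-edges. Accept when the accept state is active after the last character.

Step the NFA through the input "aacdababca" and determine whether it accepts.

Answer: REJECT

Trace:
S₀ = ε-closure({0}) = {0,1,2,4,5,6}
'a' @ 1: {1,3}  (accept∈set)
'a' @ 2: {}  — dead — no transitions
rest 'cdababca' ignored (set empty)
end set {} — state 1 not in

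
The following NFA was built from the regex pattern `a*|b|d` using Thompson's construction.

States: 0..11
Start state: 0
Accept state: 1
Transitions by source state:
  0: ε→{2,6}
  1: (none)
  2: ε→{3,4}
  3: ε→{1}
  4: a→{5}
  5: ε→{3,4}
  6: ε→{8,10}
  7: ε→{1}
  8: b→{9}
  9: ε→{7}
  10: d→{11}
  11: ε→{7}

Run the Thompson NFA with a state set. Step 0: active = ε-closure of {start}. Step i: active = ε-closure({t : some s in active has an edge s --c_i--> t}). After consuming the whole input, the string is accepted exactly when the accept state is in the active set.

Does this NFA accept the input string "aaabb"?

initial (ε-close {0}): {0,1,2,3,4,6,8,10}
'a' @ 1: {1,3,4,5}  [accepting]
'a' @ 2: {1,3,4,5}  [accepting]
'a' @ 3: {1,3,4,5}  [accepting]
'b' @ 4: {}  — no active states
rest 'b' ignored (set empty)
end set {} — state 1 not in

Answer: REJECT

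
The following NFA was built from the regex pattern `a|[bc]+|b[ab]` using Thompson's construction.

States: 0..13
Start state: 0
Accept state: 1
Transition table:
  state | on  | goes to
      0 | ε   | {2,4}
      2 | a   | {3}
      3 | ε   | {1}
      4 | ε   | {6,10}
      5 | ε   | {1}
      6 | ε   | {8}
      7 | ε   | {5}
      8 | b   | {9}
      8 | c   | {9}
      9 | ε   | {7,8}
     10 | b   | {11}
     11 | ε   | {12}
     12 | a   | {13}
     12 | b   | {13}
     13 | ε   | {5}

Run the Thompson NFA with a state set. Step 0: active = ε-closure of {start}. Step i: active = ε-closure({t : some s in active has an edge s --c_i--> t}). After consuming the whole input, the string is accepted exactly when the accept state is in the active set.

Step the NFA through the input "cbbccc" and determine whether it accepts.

S₀ = ε-closure({0}) = {0,2,4,6,8,10}
'c' @ 1: {1,5,7,8,9}  [accepting]
'b' @ 2: {1,5,7,8,9}  [accepting]
'b' @ 3: {1,5,7,8,9}  [accepting]
'c' @ 4: {1,5,7,8,9}  [accepting]
'c' @ 5: {1,5,7,8,9}  [accepting]
'c' @ 6: {1,5,7,8,9}  [accepting]
after full input: {1,5,7,8,9}  (accept=1 in)

Answer: ACCEPT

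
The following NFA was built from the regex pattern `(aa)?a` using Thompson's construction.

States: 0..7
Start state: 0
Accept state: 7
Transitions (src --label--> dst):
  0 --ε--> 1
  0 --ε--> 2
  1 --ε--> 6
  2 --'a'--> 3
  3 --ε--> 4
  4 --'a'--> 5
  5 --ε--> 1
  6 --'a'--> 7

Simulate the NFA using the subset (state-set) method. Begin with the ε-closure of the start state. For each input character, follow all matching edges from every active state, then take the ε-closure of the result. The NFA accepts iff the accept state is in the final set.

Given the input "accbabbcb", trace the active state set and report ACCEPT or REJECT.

Answer: REJECT

Steps:
initial (ε-close {0}): {0,1,2,6}
'a' @ 1: {3,4,7}  (accept∈set)
'c' @ 2: {}  — dead — no transitions
rest 'cbabbcb' ignored (set empty)
final: {}; accept 7 not in set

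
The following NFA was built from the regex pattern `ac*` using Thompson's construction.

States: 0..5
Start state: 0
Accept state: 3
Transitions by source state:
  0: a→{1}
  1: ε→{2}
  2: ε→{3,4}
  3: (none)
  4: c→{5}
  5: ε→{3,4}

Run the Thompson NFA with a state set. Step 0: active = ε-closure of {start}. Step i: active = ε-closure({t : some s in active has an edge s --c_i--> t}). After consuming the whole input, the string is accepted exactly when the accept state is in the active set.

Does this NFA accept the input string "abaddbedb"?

Answer: REJECT

Derivation:
start: ε-closure({0}) = {0}
'a' @ 1: {1,2,3,4}  [accepting]
'b' @ 2: {}  — no active states
rest 'addbedb' ignored (set empty)
end set {} — state 3 not in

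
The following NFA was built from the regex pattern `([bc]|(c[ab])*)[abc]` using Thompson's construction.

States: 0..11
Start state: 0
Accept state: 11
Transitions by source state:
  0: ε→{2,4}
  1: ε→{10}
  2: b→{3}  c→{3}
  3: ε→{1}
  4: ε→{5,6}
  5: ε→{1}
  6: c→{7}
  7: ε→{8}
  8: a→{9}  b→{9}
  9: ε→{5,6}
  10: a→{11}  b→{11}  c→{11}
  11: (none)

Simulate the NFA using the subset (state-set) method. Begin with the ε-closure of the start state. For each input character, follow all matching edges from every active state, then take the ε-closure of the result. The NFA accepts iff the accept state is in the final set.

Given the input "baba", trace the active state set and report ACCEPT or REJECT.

S₀ = ε-closure({0}) = {0,1,2,4,5,6,10}
'b' @ 1: {1,3,10,11}  (accept∈set)
'a' @ 2: {11}  (accept∈set)
'b' @ 3: {}  — no active states
rest 'a' ignored (set empty)
final: {}; accept 11 not in set

Answer: REJECT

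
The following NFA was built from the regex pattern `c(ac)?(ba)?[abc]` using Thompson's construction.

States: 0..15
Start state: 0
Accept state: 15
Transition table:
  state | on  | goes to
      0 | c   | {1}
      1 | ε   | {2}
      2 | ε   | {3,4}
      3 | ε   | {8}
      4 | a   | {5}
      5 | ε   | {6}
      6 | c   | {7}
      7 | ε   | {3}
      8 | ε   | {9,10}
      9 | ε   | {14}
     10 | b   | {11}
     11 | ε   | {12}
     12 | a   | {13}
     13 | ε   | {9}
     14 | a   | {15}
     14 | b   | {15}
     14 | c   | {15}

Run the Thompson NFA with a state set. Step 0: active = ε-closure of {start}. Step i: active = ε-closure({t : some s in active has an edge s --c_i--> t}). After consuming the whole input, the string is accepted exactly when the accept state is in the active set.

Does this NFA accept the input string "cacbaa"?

start: ε-closure({0}) = {0}
'c' @ 1: {1,2,3,4,8,9,10,14}
'a' @ 2: {5,6,15}  [accepting]
'c' @ 3: {3,7,8,9,10,14}
'b' @ 4: {11,12,15}  [accepting]
'a' @ 5: {9,13,14}
'a' @ 6: {15}  [accepting]
after full input: {15}  (accept=15 in)

Answer: ACCEPT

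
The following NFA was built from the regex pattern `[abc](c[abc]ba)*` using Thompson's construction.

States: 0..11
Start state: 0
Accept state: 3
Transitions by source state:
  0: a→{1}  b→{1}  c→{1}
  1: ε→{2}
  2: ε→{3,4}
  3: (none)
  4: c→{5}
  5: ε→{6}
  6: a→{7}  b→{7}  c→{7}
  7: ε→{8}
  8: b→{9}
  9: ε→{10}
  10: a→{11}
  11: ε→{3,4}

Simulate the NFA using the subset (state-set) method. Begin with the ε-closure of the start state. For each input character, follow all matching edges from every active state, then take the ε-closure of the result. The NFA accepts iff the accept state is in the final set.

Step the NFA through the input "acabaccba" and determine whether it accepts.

start: ε-closure({0}) = {0}
'a' @ 1: {1,2,3,4}  (accept∈set)
'c' @ 2: {5,6}
'a' @ 3: {7,8}
'b' @ 4: {9,10}
'a' @ 5: {3,4,11}  (accept∈set)
'c' @ 6: {5,6}
'c' @ 7: {7,8}
'b' @ 8: {9,10}
'a' @ 9: {3,4,11}  (accept∈set)
final: {3,4,11}; accept 3 in set

Answer: ACCEPT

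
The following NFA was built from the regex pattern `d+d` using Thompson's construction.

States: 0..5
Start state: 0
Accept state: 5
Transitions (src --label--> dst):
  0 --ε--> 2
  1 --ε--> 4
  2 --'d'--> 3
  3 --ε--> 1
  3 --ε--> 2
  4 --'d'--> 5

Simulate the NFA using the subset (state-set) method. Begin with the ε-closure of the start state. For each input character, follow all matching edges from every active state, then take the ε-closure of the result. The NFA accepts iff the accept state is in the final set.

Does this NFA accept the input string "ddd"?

start: ε-closure({0}) = {0,2}
'd' @ 1: {1,2,3,4}
'd' @ 2: {1,2,3,4,5}  [accepting]
'd' @ 3: {1,2,3,4,5}  [accepting]
after full input: {1,2,3,4,5}  (accept=5 in)

Answer: ACCEPT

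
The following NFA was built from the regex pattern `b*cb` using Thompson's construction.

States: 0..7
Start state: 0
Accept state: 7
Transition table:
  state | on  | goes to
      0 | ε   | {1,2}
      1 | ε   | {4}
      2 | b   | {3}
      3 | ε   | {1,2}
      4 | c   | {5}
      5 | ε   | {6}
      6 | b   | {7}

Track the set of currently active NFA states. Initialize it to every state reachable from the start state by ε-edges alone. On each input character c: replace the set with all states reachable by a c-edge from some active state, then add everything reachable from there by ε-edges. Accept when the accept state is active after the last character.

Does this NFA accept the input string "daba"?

start: ε-closure({0}) = {0,1,2,4}
'd' @ 1: {}  — state set empty
rest 'aba' ignored (set empty)
end set {} — state 7 not in

Answer: REJECT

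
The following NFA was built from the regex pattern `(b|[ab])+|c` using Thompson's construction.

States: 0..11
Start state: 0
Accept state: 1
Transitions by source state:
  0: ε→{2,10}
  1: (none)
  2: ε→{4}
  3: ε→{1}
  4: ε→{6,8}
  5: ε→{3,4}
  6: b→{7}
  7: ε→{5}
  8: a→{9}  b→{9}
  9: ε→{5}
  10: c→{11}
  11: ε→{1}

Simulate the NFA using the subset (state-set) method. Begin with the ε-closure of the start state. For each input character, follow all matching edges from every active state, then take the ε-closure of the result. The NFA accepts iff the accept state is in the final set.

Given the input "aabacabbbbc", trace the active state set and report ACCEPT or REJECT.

Answer: REJECT

Trace:
S₀ = ε-closure({0}) = {0,2,4,6,8,10}
'a' @ 1: {1,3,4,5,6,8,9}  [accepting]
'a' @ 2: {1,3,4,5,6,8,9}  [accepting]
'b' @ 3: {1,3,4,5,6,7,8,9}  [accepting]
'a' @ 4: {1,3,4,5,6,8,9}  [accepting]
'c' @ 5: {}  — state set empty
rest 'abbbbc' ignored (set empty)
end set {} — state 1 not in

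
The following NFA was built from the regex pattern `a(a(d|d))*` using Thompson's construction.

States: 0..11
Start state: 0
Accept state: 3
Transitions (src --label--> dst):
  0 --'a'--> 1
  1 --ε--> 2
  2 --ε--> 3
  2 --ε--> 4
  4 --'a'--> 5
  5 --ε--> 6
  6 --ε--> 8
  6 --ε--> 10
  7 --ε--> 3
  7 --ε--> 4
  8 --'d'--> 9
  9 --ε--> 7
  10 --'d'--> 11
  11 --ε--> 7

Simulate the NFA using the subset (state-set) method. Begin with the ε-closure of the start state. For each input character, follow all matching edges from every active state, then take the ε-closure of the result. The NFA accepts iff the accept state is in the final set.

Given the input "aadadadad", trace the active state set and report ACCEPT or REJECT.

Answer: ACCEPT

Steps:
initial (ε-close {0}): {0}
'a' @ 1: {1,2,3,4}  (accept∈set)
'a' @ 2: {5,6,8,10}
'd' @ 3: {3,4,7,9,11}  (accept∈set)
'a' @ 4: {5,6,8,10}
'd' @ 5: {3,4,7,9,11}  (accept∈set)
'a' @ 6: {5,6,8,10}
'd' @ 7: {3,4,7,9,11}  (accept∈set)
'a' @ 8: {5,6,8,10}
'd' @ 9: {3,4,7,9,11}  (accept∈set)
after full input: {3,4,7,9,11}  (accept=3 in)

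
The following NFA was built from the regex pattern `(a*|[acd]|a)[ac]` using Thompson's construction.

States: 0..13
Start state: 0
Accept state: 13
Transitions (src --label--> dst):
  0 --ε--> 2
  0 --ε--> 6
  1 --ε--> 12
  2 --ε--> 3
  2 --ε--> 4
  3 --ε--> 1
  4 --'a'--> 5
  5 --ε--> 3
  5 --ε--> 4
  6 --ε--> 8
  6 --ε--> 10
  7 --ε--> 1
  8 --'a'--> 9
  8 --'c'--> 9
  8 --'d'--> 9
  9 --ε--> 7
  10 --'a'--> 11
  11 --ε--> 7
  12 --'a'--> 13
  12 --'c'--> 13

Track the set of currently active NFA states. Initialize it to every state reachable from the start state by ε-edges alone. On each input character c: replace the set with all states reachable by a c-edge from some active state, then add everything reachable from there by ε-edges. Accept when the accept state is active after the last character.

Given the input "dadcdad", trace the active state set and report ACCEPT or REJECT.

Answer: REJECT

Steps:
start: ε-closure({0}) = {0,1,2,3,4,6,8,10,12}
'd' @ 1: {1,7,9,12}
'a' @ 2: {13}  ✓accept
'd' @ 3: {}  — state set empty
rest 'cdad' ignored (set empty)
end set {} — state 13 not in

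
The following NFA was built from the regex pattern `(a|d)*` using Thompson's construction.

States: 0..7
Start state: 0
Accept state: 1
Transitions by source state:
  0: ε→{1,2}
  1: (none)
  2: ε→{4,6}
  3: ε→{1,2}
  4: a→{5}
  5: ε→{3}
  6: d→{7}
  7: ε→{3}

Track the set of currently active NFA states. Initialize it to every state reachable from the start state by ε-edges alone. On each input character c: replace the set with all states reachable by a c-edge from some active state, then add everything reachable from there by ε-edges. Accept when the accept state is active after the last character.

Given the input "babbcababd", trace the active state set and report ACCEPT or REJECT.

Answer: REJECT

Trace:
start: ε-closure({0}) = {0,1,2,4,6}
'b' @ 1: {}  — dead — no transitions
rest 'abbcababd' ignored (set empty)
end set {} — state 1 not in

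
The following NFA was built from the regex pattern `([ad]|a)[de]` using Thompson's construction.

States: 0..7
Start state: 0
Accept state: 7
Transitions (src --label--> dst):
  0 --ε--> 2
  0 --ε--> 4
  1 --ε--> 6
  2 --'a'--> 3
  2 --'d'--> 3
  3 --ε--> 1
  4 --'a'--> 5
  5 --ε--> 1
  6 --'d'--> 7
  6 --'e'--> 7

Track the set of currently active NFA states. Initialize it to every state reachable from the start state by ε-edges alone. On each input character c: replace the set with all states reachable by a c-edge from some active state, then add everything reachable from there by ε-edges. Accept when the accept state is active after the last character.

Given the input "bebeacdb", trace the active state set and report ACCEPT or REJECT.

S₀ = ε-closure({0}) = {0,2,4}
'b' @ 1: {}  — state set empty
rest 'ebeacdb' ignored (set empty)
final: {}; accept 7 not in set

Answer: REJECT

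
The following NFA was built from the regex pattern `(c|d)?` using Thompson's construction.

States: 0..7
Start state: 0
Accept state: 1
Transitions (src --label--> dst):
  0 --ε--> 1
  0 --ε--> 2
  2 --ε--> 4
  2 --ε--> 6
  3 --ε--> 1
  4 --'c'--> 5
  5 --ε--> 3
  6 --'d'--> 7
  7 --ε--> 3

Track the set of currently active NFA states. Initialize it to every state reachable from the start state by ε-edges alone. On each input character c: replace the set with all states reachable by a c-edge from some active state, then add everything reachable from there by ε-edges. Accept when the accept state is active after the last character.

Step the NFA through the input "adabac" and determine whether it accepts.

S₀ = ε-closure({0}) = {0,1,2,4,6}
'a' @ 1: {}  — no active states
rest 'dabac' ignored (set empty)
after full input: {}  (accept=1 not in)

Answer: REJECT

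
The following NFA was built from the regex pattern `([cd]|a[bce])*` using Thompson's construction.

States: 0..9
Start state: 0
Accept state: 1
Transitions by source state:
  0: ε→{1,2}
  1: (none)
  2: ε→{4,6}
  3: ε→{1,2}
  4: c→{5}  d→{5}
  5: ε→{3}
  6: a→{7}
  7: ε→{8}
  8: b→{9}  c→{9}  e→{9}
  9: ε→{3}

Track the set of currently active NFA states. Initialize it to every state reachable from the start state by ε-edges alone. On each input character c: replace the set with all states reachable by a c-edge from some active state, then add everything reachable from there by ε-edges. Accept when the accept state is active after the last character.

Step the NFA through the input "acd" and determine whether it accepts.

S₀ = ε-closure({0}) = {0,1,2,4,6}
'a' @ 1: {7,8}
'c' @ 2: {1,2,3,4,6,9}  (accept∈set)
'd' @ 3: {1,2,3,4,5,6}  (accept∈set)
final: {1,2,3,4,5,6}; accept 1 in set

Answer: ACCEPT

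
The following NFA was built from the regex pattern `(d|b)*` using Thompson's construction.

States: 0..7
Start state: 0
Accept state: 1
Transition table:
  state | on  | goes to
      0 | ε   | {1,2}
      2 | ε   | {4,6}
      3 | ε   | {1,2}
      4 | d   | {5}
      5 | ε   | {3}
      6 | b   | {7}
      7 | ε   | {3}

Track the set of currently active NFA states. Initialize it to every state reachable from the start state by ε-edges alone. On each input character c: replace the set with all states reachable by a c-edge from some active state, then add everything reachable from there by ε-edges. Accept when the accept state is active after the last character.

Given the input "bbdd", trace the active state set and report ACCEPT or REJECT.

Answer: ACCEPT

Derivation:
initial (ε-close {0}): {0,1,2,4,6}
'b' @ 1: {1,2,3,4,6,7}  (accept∈set)
'b' @ 2: {1,2,3,4,6,7}  (accept∈set)
'd' @ 3: {1,2,3,4,5,6}  (accept∈set)
'd' @ 4: {1,2,3,4,5,6}  (accept∈set)
after full input: {1,2,3,4,5,6}  (accept=1 in)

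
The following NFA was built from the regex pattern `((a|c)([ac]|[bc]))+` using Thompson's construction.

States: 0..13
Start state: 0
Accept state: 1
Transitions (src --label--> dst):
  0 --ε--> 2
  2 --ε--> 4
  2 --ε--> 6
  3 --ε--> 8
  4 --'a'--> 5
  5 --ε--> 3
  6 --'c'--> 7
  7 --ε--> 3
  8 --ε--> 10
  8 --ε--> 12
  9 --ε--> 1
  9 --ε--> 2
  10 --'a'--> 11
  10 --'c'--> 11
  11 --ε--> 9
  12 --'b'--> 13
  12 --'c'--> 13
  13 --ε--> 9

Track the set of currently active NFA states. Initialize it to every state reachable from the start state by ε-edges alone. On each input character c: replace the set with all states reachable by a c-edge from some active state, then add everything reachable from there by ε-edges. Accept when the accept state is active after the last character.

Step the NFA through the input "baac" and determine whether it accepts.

Answer: REJECT

Steps:
S₀ = ε-closure({0}) = {0,2,4,6}
'b' @ 1: {}  — no active states
rest 'aac' ignored (set empty)
end set {} — state 1 not in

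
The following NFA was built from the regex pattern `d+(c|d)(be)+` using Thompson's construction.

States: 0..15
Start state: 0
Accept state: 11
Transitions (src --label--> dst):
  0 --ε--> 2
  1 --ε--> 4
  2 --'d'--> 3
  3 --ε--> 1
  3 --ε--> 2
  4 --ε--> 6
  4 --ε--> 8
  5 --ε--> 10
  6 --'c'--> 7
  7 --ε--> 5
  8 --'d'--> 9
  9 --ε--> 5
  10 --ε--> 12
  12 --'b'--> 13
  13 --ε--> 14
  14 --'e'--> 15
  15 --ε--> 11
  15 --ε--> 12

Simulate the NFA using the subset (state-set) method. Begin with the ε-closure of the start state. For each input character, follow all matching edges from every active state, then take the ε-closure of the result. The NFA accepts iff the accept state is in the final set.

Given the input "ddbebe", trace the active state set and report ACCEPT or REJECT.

start: ε-closure({0}) = {0,2}
'd' @ 1: {1,2,3,4,6,8}
'd' @ 2: {1,2,3,4,5,6,8,9,10,12}
'b' @ 3: {13,14}
'e' @ 4: {11,12,15}  (accept∈set)
'b' @ 5: {13,14}
'e' @ 6: {11,12,15}  (accept∈set)
after full input: {11,12,15}  (accept=11 in)

Answer: ACCEPT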